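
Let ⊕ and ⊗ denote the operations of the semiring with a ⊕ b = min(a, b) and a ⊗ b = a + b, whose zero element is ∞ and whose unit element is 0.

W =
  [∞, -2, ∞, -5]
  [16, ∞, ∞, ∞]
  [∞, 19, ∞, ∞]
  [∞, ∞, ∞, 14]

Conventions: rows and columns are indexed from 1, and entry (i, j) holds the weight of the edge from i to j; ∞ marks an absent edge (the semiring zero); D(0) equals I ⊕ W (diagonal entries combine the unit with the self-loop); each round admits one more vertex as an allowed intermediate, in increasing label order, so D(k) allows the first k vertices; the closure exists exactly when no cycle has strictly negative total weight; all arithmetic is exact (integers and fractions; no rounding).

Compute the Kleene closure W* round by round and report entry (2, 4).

D(0):
  [0, -2, ∞, -5]
  [16, 0, ∞, ∞]
  [∞, 19, 0, ∞]
  [∞, ∞, ∞, 0]
D(1):
  [0, -2, ∞, -5]
  [16, 0, ∞, 11]
  [∞, 19, 0, ∞]
  [∞, ∞, ∞, 0]
D(2):
  [0, -2, ∞, -5]
  [16, 0, ∞, 11]
  [35, 19, 0, 30]
  [∞, ∞, ∞, 0]
D(3):
  [0, -2, ∞, -5]
  [16, 0, ∞, 11]
  [35, 19, 0, 30]
  [∞, ∞, ∞, 0]
D(4):
  [0, -2, ∞, -5]
  [16, 0, ∞, 11]
  [35, 19, 0, 30]
  [∞, ∞, ∞, 0]
Answer: W*[2][4] = 11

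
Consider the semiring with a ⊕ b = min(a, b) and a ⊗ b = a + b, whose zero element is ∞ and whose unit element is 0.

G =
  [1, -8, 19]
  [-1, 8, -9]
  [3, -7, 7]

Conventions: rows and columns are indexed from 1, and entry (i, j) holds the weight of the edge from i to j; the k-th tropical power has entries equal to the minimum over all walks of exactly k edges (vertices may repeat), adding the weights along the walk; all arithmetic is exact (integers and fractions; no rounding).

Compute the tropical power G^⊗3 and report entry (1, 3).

G^⊗2:
  [-9, -7, -17]
  [-6, -16, -2]
  [-8, -5, -16]
G^⊗3:
  [-14, -24, -16]
  [-17, -14, -25]
  [-13, -23, -14]
Key observation: the optimum is the walk 1->1->2->3, with weight 1 + (-8) + (-9) = -16.
Optimal value attained by: walk 1->1->2->3.
Answer: (G^⊗3)[1][3] = -16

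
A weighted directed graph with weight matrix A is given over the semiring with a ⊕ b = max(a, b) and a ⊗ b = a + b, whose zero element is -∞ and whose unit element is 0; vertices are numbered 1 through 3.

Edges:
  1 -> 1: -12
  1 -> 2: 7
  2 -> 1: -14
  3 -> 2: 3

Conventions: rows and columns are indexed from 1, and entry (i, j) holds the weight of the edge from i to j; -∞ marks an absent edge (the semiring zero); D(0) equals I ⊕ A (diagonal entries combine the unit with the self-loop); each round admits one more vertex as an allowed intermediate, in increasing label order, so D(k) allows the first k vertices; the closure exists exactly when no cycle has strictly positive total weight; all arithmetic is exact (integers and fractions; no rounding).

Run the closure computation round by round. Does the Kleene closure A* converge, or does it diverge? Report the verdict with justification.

D(0):
  [0, 7, -∞]
  [-14, 0, -∞]
  [-∞, 3, 0]
D(1):
  [0, 7, -∞]
  [-14, 0, -∞]
  [-∞, 3, 0]
D(2):
  [0, 7, -∞]
  [-14, 0, -∞]
  [-11, 3, 0]
D(3):
  [0, 7, -∞]
  [-14, 0, -∞]
  [-11, 3, 0]
Key observation: every diagonal entry stays at the unit through all rounds, so no improving cycle exists.
Answer: CONVERGES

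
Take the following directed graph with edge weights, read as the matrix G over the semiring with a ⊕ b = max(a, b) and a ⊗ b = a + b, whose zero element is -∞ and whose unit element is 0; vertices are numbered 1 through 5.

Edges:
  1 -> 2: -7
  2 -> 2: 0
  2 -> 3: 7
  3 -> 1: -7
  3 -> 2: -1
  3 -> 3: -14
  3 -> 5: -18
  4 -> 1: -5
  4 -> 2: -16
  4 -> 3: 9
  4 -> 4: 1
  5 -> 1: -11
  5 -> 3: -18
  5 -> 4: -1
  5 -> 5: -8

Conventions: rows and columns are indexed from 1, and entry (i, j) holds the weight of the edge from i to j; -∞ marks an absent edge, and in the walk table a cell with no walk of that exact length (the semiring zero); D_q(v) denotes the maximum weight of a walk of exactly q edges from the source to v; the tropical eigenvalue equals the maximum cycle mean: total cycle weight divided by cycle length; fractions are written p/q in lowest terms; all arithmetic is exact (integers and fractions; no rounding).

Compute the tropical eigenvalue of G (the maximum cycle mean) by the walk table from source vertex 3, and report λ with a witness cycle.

q=0: [-∞, -∞, 0, -∞, -∞]
q=1: [-7, -1, -14, -∞, -18]
q=2: [-21, -1, 6, -19, -26]
q=3: [-1, 5, 6, -18, -12]
q=4: [-1, 5, 12, -13, -12]
q=5: [5, 11, 12, -12, -6]
Optimal cycle mean attained by: cycle 2->3->2, total 7 + (-1), length 2.
Answer: λ = 3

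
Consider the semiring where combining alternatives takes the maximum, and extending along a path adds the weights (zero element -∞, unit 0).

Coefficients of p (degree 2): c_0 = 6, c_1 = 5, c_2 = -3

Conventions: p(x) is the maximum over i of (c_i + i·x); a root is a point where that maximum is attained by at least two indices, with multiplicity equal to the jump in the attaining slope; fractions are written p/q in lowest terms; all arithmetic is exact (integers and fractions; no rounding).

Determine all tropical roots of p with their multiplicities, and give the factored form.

hull edge (i=0, c=6) to (i=1, c=5): slope -1, span 1
hull edge (i=1, c=5) to (i=2, c=-3): slope -8, span 1
Factored form: p(x) = -3 ⊗ (x ⊕ 1) ⊗ (x ⊕ 8)
Answer: roots = 1 (mult 1), 8 (mult 1)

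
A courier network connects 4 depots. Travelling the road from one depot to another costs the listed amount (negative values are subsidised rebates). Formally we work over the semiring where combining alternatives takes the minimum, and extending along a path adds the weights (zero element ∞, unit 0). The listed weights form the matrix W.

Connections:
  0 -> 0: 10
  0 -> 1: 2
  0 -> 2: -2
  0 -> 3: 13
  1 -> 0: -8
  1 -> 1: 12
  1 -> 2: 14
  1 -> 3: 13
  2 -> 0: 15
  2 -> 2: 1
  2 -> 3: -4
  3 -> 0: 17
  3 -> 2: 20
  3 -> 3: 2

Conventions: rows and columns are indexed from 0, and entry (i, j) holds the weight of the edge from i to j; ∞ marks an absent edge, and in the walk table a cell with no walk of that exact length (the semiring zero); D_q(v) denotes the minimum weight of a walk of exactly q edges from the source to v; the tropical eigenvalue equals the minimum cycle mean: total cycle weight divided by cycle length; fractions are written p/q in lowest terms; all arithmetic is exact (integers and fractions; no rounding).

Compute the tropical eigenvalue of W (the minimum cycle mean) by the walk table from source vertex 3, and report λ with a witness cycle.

q=0: [∞, ∞, ∞, 0]
q=1: [17, ∞, 20, 2]
q=2: [19, 19, 15, 4]
q=3: [11, 21, 16, 6]
q=4: [13, 13, 9, 8]
Optimal cycle mean attained by: cycle 0->1->0, total 2 + (-8), length 2.
Answer: λ = -3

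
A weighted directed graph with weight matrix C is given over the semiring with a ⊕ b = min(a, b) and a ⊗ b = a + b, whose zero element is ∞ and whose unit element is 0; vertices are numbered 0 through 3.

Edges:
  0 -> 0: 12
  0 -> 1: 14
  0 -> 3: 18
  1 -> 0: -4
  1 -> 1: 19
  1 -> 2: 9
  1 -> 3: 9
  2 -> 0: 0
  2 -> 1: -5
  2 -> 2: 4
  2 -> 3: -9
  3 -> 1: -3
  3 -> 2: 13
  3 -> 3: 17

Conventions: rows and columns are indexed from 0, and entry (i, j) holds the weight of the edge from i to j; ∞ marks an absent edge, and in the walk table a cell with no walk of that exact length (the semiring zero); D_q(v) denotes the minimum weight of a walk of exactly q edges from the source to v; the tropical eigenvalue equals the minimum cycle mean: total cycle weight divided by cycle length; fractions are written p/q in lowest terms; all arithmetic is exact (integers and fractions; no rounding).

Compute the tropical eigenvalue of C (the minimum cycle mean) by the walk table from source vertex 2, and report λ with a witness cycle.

q=0: [∞, ∞, 0, ∞]
q=1: [0, -5, 4, -9]
q=2: [-9, -12, 4, -5]
q=3: [-16, -8, -3, -5]
q=4: [-12, -8, 1, -12]
Optimal cycle mean attained by: cycle 1->2->3->1, total 9 + (-9) + (-3), length 3.
Answer: λ = -1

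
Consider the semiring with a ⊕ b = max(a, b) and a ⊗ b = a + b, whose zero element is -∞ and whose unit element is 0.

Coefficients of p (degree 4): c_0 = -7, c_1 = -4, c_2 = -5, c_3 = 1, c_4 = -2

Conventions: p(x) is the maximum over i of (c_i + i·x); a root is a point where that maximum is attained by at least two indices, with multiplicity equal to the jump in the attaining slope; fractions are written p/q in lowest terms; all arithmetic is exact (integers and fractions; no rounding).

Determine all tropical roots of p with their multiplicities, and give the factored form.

hull edge (i=0, c=-7) to (i=1, c=-4): slope 3, span 1
hull edge (i=1, c=-4) to (i=3, c=1): slope 5/2, span 2
hull edge (i=3, c=1) to (i=4, c=-2): slope -3, span 1
Factored form: p(x) = -2 ⊗ (x ⊕ (-3)) ⊗ (x ⊕ (-5/2)) ⊗ (x ⊕ (-5/2)) ⊗ (x ⊕ 3)
Answer: roots = -3 (mult 1), -5/2 (mult 2), 3 (mult 1)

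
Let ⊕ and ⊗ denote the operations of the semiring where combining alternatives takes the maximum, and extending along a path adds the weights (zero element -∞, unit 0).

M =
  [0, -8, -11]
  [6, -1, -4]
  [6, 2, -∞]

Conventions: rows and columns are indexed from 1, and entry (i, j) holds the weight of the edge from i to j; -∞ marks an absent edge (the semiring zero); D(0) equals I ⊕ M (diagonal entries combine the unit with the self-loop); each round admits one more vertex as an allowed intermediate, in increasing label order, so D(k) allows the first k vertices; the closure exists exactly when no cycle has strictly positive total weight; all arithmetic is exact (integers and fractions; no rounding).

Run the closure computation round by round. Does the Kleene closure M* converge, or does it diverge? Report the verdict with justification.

D(0):
  [0, -8, -11]
  [6, 0, -4]
  [6, 2, 0]
D(1):
  [0, -8, -11]
  [6, 0, -4]
  [6, 2, 0]
D(2):
  [0, -8, -11]
  [6, 0, -4]
  [8, 2, 0]
D(3):
  [0, -8, -11]
  [6, 0, -4]
  [8, 2, 0]
Key observation: every diagonal entry stays at the unit through all rounds, so no improving cycle exists.
Answer: CONVERGES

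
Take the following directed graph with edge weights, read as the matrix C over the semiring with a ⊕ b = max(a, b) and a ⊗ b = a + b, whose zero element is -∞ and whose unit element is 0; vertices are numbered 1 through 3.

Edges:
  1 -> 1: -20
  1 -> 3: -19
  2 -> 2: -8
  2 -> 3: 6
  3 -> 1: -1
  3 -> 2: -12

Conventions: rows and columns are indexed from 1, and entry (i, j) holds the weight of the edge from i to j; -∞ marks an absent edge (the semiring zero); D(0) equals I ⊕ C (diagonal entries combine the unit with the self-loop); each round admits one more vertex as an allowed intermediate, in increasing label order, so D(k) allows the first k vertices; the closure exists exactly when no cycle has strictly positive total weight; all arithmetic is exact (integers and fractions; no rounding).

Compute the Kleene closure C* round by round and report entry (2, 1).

D(0):
  [0, -∞, -19]
  [-∞, 0, 6]
  [-1, -12, 0]
D(1):
  [0, -∞, -19]
  [-∞, 0, 6]
  [-1, -12, 0]
D(2):
  [0, -∞, -19]
  [-∞, 0, 6]
  [-1, -12, 0]
D(3):
  [0, -31, -19]
  [5, 0, 6]
  [-1, -12, 0]
Answer: C*[2][1] = 5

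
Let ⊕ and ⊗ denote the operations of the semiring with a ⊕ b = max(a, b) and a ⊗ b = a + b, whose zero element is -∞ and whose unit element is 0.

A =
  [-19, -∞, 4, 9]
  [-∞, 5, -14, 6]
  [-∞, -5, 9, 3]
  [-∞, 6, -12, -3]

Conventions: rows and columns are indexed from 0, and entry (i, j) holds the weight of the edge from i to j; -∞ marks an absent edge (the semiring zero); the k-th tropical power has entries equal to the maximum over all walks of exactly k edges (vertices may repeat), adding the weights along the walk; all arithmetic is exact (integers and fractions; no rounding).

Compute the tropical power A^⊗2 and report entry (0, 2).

A^⊗2:
  [-38, 15, 13, 7]
  [-∞, 12, -5, 11]
  [-∞, 9, 18, 12]
  [-∞, 11, -3, 12]
Key observation: the optimum is the walk 0->2->2, with weight 4 + 9 = 13.
Optimal value attained by: walk 0->2->2.
Answer: (A^⊗2)[0][2] = 13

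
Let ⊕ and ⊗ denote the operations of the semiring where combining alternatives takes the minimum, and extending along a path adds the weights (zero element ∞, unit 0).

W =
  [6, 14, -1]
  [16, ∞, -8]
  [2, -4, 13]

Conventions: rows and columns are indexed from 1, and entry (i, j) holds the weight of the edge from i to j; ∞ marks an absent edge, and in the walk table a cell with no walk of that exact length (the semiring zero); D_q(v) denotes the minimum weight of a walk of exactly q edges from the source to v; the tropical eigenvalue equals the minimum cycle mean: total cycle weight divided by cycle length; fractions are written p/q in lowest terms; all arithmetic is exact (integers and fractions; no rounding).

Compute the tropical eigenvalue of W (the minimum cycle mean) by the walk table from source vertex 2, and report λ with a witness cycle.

q=0: [∞, 0, ∞]
q=1: [16, ∞, -8]
q=2: [-6, -12, 5]
q=3: [0, 1, -20]
Optimal cycle mean attained by: cycle 2->3->2, total (-8) + (-4), length 2.
Answer: λ = -6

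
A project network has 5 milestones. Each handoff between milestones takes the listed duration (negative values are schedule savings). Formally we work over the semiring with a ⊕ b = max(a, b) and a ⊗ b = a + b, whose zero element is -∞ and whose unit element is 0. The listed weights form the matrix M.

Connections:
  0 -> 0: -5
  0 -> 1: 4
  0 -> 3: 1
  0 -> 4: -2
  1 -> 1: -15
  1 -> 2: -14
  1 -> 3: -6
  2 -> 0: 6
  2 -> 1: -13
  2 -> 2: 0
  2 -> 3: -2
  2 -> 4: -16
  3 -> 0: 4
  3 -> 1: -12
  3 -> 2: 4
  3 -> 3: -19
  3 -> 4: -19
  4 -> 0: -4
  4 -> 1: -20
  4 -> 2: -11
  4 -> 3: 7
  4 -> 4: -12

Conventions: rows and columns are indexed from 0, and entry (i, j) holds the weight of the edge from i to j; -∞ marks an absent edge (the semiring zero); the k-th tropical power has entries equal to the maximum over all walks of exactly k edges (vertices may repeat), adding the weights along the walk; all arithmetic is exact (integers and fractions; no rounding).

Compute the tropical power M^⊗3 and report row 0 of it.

M^⊗2:
  [5, -1, 5, 5, -7]
  [-2, -18, -2, -16, -25]
  [6, 10, 2, 7, 4]
  [10, 8, 4, 5, 2]
  [11, 0, 11, -3, -6]
M^⊗3:
  [11, 9, 9, 6, 3]
  [4, 2, -2, -1, -4]
  [11, 10, 11, 11, 4]
  [10, 14, 9, 11, 8]
  [17, 15, 11, 12, 9]
Answer: row 0 of M^⊗3 = [11, 9, 9, 6, 3]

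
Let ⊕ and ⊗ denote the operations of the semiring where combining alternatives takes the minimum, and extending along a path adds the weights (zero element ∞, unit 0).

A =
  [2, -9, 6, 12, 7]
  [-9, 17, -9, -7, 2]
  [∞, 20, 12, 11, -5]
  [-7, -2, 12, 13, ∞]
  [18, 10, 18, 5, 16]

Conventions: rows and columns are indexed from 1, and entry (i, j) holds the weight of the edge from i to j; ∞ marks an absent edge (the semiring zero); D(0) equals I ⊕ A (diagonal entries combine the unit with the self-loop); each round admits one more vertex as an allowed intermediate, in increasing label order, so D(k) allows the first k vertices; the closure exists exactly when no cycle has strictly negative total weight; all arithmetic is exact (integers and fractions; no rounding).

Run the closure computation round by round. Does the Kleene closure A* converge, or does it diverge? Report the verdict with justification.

D(0):
  [0, -9, 6, 12, 7]
  [-9, 0, -9, -7, 2]
  [∞, 20, 0, 11, -5]
  [-7, -2, 12, 0, ∞]
  [18, 10, 18, 5, 0]
Detection: at round 1, diagonal entry (2, 2) turns strictly negative.
Key observation: the cycle 2->1->2 has total weight (-9) + (-9), which is strictly negative.
Answer: DIVERGES — negative cycle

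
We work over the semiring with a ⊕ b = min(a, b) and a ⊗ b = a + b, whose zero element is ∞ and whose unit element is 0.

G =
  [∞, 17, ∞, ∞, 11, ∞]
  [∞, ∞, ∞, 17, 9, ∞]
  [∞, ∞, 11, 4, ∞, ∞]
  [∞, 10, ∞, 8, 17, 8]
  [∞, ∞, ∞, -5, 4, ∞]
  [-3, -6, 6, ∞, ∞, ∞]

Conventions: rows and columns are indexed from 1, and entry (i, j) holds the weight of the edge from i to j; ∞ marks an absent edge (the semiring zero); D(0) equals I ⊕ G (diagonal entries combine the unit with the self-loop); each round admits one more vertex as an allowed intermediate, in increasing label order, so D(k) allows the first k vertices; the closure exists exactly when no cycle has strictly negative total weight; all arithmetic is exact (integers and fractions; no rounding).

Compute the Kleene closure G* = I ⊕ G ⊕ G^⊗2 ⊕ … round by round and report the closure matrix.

D(0):
  [0, 17, ∞, ∞, 11, ∞]
  [∞, 0, ∞, 17, 9, ∞]
  [∞, ∞, 0, 4, ∞, ∞]
  [∞, 10, ∞, 0, 17, 8]
  [∞, ∞, ∞, -5, 0, ∞]
  [-3, -6, 6, ∞, ∞, 0]
D(1):
  [0, 17, ∞, ∞, 11, ∞]
  [∞, 0, ∞, 17, 9, ∞]
  [∞, ∞, 0, 4, ∞, ∞]
  [∞, 10, ∞, 0, 17, 8]
  [∞, ∞, ∞, -5, 0, ∞]
  [-3, -6, 6, ∞, 8, 0]
D(2):
  [0, 17, ∞, 34, 11, ∞]
  [∞, 0, ∞, 17, 9, ∞]
  [∞, ∞, 0, 4, ∞, ∞]
  [∞, 10, ∞, 0, 17, 8]
  [∞, ∞, ∞, -5, 0, ∞]
  [-3, -6, 6, 11, 3, 0]
D(3):
  [0, 17, ∞, 34, 11, ∞]
  [∞, 0, ∞, 17, 9, ∞]
  [∞, ∞, 0, 4, ∞, ∞]
  [∞, 10, ∞, 0, 17, 8]
  [∞, ∞, ∞, -5, 0, ∞]
  [-3, -6, 6, 10, 3, 0]
D(4):
  [0, 17, ∞, 34, 11, 42]
  [∞, 0, ∞, 17, 9, 25]
  [∞, 14, 0, 4, 21, 12]
  [∞, 10, ∞, 0, 17, 8]
  [∞, 5, ∞, -5, 0, 3]
  [-3, -6, 6, 10, 3, 0]
D(5):
  [0, 16, ∞, 6, 11, 14]
  [∞, 0, ∞, 4, 9, 12]
  [∞, 14, 0, 4, 21, 12]
  [∞, 10, ∞, 0, 17, 8]
  [∞, 5, ∞, -5, 0, 3]
  [-3, -6, 6, -2, 3, 0]
D(6):
  [0, 8, 20, 6, 11, 14]
  [9, 0, 18, 4, 9, 12]
  [9, 6, 0, 4, 15, 12]
  [5, 2, 14, 0, 11, 8]
  [0, -3, 9, -5, 0, 3]
  [-3, -6, 6, -2, 3, 0]
Answer: G* = [[0, 8, 20, 6, 11, 14], [9, 0, 18, 4, 9, 12], [9, 6, 0, 4, 15, 12], [5, 2, 14, 0, 11, 8], [0, -3, 9, -5, 0, 3], [-3, -6, 6, -2, 3, 0]]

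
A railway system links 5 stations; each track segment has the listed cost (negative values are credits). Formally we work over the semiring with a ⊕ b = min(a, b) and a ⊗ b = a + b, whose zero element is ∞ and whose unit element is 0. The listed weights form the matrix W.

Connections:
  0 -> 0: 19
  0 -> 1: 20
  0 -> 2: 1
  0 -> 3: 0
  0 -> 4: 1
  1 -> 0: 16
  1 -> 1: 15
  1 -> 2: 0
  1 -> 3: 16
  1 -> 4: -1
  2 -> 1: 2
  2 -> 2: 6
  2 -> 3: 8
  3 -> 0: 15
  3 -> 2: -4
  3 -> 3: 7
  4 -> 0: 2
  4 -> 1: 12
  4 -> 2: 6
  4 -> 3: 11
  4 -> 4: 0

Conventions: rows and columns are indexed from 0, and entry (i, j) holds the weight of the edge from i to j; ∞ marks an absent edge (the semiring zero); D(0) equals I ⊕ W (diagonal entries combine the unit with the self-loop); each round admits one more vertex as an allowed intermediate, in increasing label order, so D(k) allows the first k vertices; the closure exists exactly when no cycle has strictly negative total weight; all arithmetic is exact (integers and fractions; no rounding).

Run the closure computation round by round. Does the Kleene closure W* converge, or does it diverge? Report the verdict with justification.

D(0):
  [0, 20, 1, 0, 1]
  [16, 0, 0, 16, -1]
  [∞, 2, 0, 8, ∞]
  [15, ∞, -4, 0, ∞]
  [2, 12, 6, 11, 0]
D(1):
  [0, 20, 1, 0, 1]
  [16, 0, 0, 16, -1]
  [∞, 2, 0, 8, ∞]
  [15, 35, -4, 0, 16]
  [2, 12, 3, 2, 0]
D(2):
  [0, 20, 1, 0, 1]
  [16, 0, 0, 16, -1]
  [18, 2, 0, 8, 1]
  [15, 35, -4, 0, 16]
  [2, 12, 3, 2, 0]
D(3):
  [0, 3, 1, 0, 1]
  [16, 0, 0, 8, -1]
  [18, 2, 0, 8, 1]
  [14, -2, -4, 0, -3]
  [2, 5, 3, 2, 0]
Detection: at round 4, diagonal entry (4, 4) turns strictly negative.
Key observation: the cycle 4->0->3->2->1->4 has total weight 2 + 0 + (-4) + 2 + (-1), which is strictly negative.
Answer: DIVERGES — negative cycle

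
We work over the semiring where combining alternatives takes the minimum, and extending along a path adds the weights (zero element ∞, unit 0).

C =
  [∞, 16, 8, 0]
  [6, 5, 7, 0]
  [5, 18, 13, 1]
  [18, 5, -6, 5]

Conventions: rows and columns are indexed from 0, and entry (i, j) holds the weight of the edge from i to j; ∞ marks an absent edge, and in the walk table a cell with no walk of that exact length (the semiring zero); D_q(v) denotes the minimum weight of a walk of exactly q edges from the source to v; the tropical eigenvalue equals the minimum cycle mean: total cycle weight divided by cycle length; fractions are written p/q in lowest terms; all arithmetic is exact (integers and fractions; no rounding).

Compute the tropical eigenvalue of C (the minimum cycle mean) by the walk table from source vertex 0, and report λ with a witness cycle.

q=0: [0, ∞, ∞, ∞]
q=1: [∞, 16, 8, 0]
q=2: [13, 5, -6, 5]
q=3: [-1, 10, -1, -5]
q=4: [4, 0, -11, -1]
Optimal cycle mean attained by: cycle 2->3->2, total 1 + (-6), length 2.
Answer: λ = -5/2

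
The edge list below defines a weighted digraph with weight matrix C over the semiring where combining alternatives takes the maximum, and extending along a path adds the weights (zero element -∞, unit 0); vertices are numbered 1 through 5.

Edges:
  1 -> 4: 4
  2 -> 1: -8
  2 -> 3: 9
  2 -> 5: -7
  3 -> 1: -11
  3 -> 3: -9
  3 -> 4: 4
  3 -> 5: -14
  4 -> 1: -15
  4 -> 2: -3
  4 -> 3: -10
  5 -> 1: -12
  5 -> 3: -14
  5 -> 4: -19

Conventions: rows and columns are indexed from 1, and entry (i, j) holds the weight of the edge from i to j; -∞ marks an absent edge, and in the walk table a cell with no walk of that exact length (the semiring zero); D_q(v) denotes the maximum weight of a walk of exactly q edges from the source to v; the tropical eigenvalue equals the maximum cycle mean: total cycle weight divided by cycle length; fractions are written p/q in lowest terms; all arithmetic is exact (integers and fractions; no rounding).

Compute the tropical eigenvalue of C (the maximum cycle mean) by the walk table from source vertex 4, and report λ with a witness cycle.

q=0: [-∞, -∞, -∞, 0, -∞]
q=1: [-15, -3, -10, -∞, -∞]
q=2: [-11, -∞, 6, -6, -10]
q=3: [-5, -9, -3, 10, -8]
q=4: [-5, 7, 0, 1, -16]
q=5: [-1, -2, 16, 4, 0]
Optimal cycle mean attained by: cycle 2->3->4->2, total 9 + 4 + (-3), length 3.
Answer: λ = 10/3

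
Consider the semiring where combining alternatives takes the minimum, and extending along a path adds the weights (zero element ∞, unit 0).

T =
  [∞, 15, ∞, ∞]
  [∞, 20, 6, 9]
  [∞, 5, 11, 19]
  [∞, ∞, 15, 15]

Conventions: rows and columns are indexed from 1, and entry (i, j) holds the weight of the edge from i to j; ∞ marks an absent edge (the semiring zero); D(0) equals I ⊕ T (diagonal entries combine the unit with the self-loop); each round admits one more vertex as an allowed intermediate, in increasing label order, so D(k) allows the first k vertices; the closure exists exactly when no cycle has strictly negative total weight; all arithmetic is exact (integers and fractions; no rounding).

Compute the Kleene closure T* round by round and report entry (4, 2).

D(0):
  [0, 15, ∞, ∞]
  [∞, 0, 6, 9]
  [∞, 5, 0, 19]
  [∞, ∞, 15, 0]
D(1):
  [0, 15, ∞, ∞]
  [∞, 0, 6, 9]
  [∞, 5, 0, 19]
  [∞, ∞, 15, 0]
D(2):
  [0, 15, 21, 24]
  [∞, 0, 6, 9]
  [∞, 5, 0, 14]
  [∞, ∞, 15, 0]
D(3):
  [0, 15, 21, 24]
  [∞, 0, 6, 9]
  [∞, 5, 0, 14]
  [∞, 20, 15, 0]
D(4):
  [0, 15, 21, 24]
  [∞, 0, 6, 9]
  [∞, 5, 0, 14]
  [∞, 20, 15, 0]
Answer: T*[4][2] = 20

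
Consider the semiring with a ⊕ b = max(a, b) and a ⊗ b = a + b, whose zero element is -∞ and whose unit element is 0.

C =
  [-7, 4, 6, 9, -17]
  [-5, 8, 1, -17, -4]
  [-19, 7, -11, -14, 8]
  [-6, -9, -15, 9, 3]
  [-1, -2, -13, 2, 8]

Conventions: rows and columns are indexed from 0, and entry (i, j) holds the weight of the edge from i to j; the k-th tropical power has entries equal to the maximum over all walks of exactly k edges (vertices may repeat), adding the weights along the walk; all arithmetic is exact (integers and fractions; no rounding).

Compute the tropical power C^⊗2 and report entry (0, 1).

C^⊗2:
  [3, 13, 5, 18, 14]
  [3, 16, 9, 4, 9]
  [7, 15, 8, 10, 16]
  [3, 1, 0, 18, 12]
  [7, 6, 5, 11, 16]
Key observation: the optimum is the walk 0->2->1, with weight 6 + 7 = 13.
Optimal value attained by: walk 0->2->1.
Answer: (C^⊗2)[0][1] = 13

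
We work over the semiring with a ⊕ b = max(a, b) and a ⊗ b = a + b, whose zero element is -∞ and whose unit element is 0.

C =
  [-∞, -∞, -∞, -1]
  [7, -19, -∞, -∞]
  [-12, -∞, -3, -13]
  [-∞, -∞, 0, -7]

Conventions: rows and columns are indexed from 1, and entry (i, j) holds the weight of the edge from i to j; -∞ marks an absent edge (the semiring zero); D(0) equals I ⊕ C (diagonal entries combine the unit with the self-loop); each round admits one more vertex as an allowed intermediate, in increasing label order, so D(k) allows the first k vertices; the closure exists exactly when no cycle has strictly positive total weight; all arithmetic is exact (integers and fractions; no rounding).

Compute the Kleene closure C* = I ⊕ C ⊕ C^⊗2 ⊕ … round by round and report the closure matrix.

D(0):
  [0, -∞, -∞, -1]
  [7, 0, -∞, -∞]
  [-12, -∞, 0, -13]
  [-∞, -∞, 0, 0]
D(1):
  [0, -∞, -∞, -1]
  [7, 0, -∞, 6]
  [-12, -∞, 0, -13]
  [-∞, -∞, 0, 0]
D(2):
  [0, -∞, -∞, -1]
  [7, 0, -∞, 6]
  [-12, -∞, 0, -13]
  [-∞, -∞, 0, 0]
D(3):
  [0, -∞, -∞, -1]
  [7, 0, -∞, 6]
  [-12, -∞, 0, -13]
  [-12, -∞, 0, 0]
D(4):
  [0, -∞, -1, -1]
  [7, 0, 6, 6]
  [-12, -∞, 0, -13]
  [-12, -∞, 0, 0]
Answer: C* = [[0, -∞, -1, -1], [7, 0, 6, 6], [-12, -∞, 0, -13], [-12, -∞, 0, 0]]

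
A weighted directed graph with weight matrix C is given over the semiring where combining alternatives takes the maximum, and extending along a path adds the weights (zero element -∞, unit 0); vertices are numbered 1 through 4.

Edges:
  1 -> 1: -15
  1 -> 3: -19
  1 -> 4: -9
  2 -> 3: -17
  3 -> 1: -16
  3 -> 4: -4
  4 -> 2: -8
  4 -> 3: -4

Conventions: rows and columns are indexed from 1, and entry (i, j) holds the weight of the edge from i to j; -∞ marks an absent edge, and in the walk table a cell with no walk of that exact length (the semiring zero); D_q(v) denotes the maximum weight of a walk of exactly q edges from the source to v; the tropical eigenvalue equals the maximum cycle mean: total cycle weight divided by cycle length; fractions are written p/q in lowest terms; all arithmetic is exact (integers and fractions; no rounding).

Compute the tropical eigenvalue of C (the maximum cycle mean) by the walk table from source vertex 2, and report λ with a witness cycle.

q=0: [-∞, 0, -∞, -∞]
q=1: [-∞, -∞, -17, -∞]
q=2: [-33, -∞, -∞, -21]
q=3: [-48, -29, -25, -42]
q=4: [-41, -50, -46, -29]
Optimal cycle mean attained by: cycle 3->4->3, total (-4) + (-4), length 2.
Answer: λ = -4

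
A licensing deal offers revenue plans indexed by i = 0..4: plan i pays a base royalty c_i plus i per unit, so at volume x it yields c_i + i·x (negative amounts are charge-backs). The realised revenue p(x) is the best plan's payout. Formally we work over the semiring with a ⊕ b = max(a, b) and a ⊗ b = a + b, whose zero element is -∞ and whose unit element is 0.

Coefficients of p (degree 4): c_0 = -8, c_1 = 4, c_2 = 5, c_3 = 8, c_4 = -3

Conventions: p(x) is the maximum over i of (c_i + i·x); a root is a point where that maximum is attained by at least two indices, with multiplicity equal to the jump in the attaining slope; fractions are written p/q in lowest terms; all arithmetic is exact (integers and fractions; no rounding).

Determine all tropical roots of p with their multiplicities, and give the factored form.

hull edge (i=0, c=-8) to (i=1, c=4): slope 12, span 1
hull edge (i=1, c=4) to (i=3, c=8): slope 2, span 2
hull edge (i=3, c=8) to (i=4, c=-3): slope -11, span 1
Factored form: p(x) = -3 ⊗ (x ⊕ (-12)) ⊗ (x ⊕ (-2)) ⊗ (x ⊕ (-2)) ⊗ (x ⊕ 11)
Answer: roots = -12 (mult 1), -2 (mult 2), 11 (mult 1)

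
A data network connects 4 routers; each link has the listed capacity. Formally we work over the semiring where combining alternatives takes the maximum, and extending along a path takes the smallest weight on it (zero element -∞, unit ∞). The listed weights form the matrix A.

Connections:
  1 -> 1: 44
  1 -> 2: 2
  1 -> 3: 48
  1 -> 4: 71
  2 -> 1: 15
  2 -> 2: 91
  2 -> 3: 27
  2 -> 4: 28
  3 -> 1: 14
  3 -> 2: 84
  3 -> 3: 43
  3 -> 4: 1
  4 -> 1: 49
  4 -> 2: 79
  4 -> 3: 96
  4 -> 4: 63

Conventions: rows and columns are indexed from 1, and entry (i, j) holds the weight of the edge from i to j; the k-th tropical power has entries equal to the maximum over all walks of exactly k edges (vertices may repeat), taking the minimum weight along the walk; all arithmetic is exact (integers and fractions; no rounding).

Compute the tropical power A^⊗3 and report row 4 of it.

A^⊗2:
  [49, 71, 71, 63]
  [28, 91, 28, 28]
  [15, 84, 43, 28]
  [49, 84, 63, 63]
A^⊗3:
  [49, 71, 63, 63]
  [28, 91, 28, 28]
  [28, 84, 43, 28]
  [49, 84, 63, 63]
Answer: row 4 of A^⊗3 = [49, 84, 63, 63]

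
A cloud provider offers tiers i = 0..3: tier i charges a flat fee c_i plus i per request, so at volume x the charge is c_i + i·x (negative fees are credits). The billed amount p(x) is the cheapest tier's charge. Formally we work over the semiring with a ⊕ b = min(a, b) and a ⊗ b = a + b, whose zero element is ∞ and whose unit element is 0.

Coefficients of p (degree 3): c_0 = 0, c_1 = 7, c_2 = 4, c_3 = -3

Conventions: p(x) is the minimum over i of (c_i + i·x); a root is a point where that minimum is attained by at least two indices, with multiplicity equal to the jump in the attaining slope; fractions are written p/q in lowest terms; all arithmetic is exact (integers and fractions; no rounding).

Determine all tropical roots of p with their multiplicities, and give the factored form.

hull edge (i=0, c=0) to (i=3, c=-3): slope -1, span 3
Factored form: p(x) = -3 ⊗ (x ⊕ 1) ⊗ (x ⊕ 1) ⊗ (x ⊕ 1)
Answer: roots = 1 (mult 3)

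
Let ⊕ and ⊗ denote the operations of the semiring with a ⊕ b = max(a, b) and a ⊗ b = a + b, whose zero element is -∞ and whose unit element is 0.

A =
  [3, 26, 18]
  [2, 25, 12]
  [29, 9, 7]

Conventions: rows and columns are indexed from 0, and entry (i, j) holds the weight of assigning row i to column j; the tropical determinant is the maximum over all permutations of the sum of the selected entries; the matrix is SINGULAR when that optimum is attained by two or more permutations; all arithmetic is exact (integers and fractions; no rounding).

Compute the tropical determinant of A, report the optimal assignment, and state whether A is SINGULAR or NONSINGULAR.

σ = (0, 1, 2): 3 + 25 + 7 = 35
σ = (0, 2, 1): 3 + 12 + 9 = 24
σ = (1, 0, 2): 26 + 2 + 7 = 35
σ = (1, 2, 0): 26 + 12 + 29 = 67
σ = (2, 0, 1): 18 + 2 + 9 = 29
σ = (2, 1, 0): 18 + 25 + 29 = 72
Optimal value attained by: σ = (2, 1, 0).
Answer: det⊕(A) = 72; verdict: NONSINGULAR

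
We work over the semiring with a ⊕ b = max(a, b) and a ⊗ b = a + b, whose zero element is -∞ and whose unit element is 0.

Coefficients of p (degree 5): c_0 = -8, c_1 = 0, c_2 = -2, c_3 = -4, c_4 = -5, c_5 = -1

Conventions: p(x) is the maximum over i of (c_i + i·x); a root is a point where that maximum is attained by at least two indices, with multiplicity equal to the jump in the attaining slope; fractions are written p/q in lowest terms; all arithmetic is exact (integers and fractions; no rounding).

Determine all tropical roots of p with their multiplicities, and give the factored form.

hull edge (i=0, c=-8) to (i=1, c=0): slope 8, span 1
hull edge (i=1, c=0) to (i=5, c=-1): slope -1/4, span 4
Factored form: p(x) = -1 ⊗ (x ⊕ (-8)) ⊗ (x ⊕ 1/4) ⊗ (x ⊕ 1/4) ⊗ (x ⊕ 1/4) ⊗ (x ⊕ 1/4)
Answer: roots = -8 (mult 1), 1/4 (mult 4)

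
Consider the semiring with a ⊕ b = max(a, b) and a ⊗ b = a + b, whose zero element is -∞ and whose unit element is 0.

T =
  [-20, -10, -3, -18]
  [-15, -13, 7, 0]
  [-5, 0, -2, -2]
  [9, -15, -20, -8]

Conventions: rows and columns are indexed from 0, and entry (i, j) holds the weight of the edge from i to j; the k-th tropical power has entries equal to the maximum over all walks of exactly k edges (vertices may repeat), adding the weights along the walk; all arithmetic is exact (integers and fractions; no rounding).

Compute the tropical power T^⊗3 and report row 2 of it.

T^⊗2:
  [-8, -3, -3, -5]
  [9, 7, 5, 5]
  [7, -2, 7, 0]
  [1, -1, 6, -9]
T^⊗3:
  [4, -3, 4, -3]
  [14, 5, 14, 7]
  [9, 7, 5, 5]
  [1, 6, 6, 4]
Answer: row 2 of T^⊗3 = [9, 7, 5, 5]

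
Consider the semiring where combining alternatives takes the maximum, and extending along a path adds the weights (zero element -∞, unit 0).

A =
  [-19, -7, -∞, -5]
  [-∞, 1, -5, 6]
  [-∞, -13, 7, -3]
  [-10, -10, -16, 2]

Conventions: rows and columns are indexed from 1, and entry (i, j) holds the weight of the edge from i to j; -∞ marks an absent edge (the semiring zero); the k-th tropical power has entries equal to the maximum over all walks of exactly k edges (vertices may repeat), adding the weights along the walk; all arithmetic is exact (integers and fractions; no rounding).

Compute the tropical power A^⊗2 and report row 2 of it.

A^⊗2:
  [-15, -6, -12, -1]
  [-4, 2, 2, 8]
  [-13, -6, 14, 4]
  [-8, -8, -9, 4]
Answer: row 2 of A^⊗2 = [-4, 2, 2, 8]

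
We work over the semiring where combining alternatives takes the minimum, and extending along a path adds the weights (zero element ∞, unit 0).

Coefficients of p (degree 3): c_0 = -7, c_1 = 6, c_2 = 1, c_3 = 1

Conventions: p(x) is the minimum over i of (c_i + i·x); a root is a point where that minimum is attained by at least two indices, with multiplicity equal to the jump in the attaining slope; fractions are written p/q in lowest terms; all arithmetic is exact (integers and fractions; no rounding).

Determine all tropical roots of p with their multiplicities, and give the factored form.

hull edge (i=0, c=-7) to (i=3, c=1): slope 8/3, span 3
Factored form: p(x) = 1 ⊗ (x ⊕ (-8/3)) ⊗ (x ⊕ (-8/3)) ⊗ (x ⊕ (-8/3))
Answer: roots = -8/3 (mult 3)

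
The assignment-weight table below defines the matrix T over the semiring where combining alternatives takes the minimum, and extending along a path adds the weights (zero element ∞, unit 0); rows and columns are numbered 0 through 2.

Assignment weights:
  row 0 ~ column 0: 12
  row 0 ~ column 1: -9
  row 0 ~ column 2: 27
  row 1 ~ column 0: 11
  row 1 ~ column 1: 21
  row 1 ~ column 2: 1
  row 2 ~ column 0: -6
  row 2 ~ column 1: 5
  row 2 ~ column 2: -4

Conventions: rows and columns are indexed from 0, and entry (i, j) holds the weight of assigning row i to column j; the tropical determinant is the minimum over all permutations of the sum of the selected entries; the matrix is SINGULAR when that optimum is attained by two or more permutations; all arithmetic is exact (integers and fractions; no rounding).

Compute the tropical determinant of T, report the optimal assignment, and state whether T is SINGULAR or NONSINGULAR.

σ = (0, 1, 2): 12 + 21 + (-4) = 29
σ = (0, 2, 1): 12 + 1 + 5 = 18
σ = (1, 0, 2): (-9) + 11 + (-4) = -2
σ = (1, 2, 0): (-9) + 1 + (-6) = -14
σ = (2, 0, 1): 27 + 11 + 5 = 43
σ = (2, 1, 0): 27 + 21 + (-6) = 42
Optimal value attained by: σ = (1, 2, 0).
Answer: det⊕(T) = -14; verdict: NONSINGULAR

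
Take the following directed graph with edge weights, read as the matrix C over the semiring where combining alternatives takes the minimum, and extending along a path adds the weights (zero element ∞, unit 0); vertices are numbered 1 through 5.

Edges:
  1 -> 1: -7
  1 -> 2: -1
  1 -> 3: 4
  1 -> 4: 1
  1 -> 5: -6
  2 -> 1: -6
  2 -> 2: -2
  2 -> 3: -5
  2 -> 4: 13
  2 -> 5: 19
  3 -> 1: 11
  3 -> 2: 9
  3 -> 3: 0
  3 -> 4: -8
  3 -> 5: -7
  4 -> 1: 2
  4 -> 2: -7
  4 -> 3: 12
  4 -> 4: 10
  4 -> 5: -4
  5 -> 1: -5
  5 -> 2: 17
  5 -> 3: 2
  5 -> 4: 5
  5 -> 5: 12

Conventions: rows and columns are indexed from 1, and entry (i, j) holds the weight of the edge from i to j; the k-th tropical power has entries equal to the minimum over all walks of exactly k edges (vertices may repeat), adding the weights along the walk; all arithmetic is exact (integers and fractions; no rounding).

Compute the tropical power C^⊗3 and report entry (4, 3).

C^⊗2:
  [-14, -8, -6, -6, -13]
  [-13, -7, -7, -13, -12]
  [-12, -15, -5, -8, -12]
  [-13, -9, -12, 1, -4]
  [-12, -6, -1, -6, -11]
C^⊗3:
  [-21, -15, -13, -14, -20]
  [-20, -20, -12, -15, -19]
  [-21, -17, -20, -13, -18]
  [-20, -14, -14, -20, -19]
  [-19, -13, -11, -11, -18]
Key observation: the optimum is the walk 4->2->2->3, with weight (-7) + (-2) + (-5) = -14.
Optimal value attained by: walk 4->2->2->3.
Answer: (C^⊗3)[4][3] = -14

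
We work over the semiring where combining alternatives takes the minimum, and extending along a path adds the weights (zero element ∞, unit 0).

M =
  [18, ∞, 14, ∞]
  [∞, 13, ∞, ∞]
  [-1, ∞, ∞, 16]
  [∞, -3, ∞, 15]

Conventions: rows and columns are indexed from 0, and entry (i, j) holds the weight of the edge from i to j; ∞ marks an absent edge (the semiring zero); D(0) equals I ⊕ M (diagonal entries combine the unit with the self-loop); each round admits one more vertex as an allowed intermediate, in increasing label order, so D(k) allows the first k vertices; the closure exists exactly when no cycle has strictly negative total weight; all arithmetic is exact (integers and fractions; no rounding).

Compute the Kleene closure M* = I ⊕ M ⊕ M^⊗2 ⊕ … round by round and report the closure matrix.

D(0):
  [0, ∞, 14, ∞]
  [∞, 0, ∞, ∞]
  [-1, ∞, 0, 16]
  [∞, -3, ∞, 0]
D(1):
  [0, ∞, 14, ∞]
  [∞, 0, ∞, ∞]
  [-1, ∞, 0, 16]
  [∞, -3, ∞, 0]
D(2):
  [0, ∞, 14, ∞]
  [∞, 0, ∞, ∞]
  [-1, ∞, 0, 16]
  [∞, -3, ∞, 0]
D(3):
  [0, ∞, 14, 30]
  [∞, 0, ∞, ∞]
  [-1, ∞, 0, 16]
  [∞, -3, ∞, 0]
D(4):
  [0, 27, 14, 30]
  [∞, 0, ∞, ∞]
  [-1, 13, 0, 16]
  [∞, -3, ∞, 0]
Answer: M* = [[0, 27, 14, 30], [∞, 0, ∞, ∞], [-1, 13, 0, 16], [∞, -3, ∞, 0]]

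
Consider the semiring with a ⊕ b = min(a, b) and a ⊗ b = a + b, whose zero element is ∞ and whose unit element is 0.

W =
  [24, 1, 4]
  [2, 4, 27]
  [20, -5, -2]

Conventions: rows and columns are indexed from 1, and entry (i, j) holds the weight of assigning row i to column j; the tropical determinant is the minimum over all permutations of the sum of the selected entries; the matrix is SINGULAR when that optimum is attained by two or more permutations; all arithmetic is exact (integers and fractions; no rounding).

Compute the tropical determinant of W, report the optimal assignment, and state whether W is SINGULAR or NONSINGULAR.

σ = (1, 2, 3): 24 + 4 + (-2) = 26
σ = (1, 3, 2): 24 + 27 + (-5) = 46
σ = (2, 1, 3): 1 + 2 + (-2) = 1
σ = (2, 3, 1): 1 + 27 + 20 = 48
σ = (3, 1, 2): 4 + 2 + (-5) = 1
σ = (3, 2, 1): 4 + 4 + 20 = 28
Optimal value attained by: σ = (2, 1, 3).
Answer: det⊕(W) = 1; verdict: SINGULAR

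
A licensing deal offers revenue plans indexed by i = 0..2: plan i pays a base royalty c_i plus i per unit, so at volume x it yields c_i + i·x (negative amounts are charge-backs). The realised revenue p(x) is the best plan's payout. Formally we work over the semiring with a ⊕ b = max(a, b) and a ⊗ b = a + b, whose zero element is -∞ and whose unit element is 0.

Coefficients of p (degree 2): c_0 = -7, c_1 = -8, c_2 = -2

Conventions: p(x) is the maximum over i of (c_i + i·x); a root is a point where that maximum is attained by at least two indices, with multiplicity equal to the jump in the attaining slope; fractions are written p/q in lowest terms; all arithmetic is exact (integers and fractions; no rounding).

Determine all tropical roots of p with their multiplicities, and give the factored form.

hull edge (i=0, c=-7) to (i=2, c=-2): slope 5/2, span 2
Factored form: p(x) = -2 ⊗ (x ⊕ (-5/2)) ⊗ (x ⊕ (-5/2))
Answer: roots = -5/2 (mult 2)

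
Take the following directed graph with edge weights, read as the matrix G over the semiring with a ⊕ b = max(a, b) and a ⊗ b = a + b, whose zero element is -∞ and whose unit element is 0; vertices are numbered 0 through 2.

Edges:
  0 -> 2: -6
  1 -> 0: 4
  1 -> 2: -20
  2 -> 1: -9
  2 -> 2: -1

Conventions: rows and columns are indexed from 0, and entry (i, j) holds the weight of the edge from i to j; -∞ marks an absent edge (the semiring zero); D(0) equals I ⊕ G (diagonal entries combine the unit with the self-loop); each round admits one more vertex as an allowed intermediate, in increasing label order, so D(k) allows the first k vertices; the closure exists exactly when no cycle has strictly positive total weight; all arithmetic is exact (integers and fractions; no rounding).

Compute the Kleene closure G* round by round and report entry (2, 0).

D(0):
  [0, -∞, -6]
  [4, 0, -20]
  [-∞, -9, 0]
D(1):
  [0, -∞, -6]
  [4, 0, -2]
  [-∞, -9, 0]
D(2):
  [0, -∞, -6]
  [4, 0, -2]
  [-5, -9, 0]
D(3):
  [0, -15, -6]
  [4, 0, -2]
  [-5, -9, 0]
Answer: G*[2][0] = -5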